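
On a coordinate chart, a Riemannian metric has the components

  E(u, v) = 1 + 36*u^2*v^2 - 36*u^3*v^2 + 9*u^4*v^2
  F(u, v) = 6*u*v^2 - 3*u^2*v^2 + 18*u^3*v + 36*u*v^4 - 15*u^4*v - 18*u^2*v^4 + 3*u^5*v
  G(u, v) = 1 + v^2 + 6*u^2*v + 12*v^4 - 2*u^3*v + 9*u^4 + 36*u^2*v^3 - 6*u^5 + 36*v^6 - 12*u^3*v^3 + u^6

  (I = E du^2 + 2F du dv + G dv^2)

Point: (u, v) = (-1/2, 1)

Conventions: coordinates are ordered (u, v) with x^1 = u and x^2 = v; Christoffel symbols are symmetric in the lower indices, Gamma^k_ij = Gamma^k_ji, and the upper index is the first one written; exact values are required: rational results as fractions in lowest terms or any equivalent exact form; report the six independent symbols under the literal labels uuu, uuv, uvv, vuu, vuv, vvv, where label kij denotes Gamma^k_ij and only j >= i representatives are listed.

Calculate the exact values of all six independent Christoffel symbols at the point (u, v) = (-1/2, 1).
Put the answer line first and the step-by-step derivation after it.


Answer: Gamma_uuu = -2160/4933, Gamma_uuv = 900/4933, Gamma_uvv = -4560/4933, Gamma_vuu = 4536/4933, Gamma_vuv = -1890/4933, Gamma_vvv = 9576/4933

E = 241/16, F = -945/32, G = 4033/64 at the point
E_u = -135/2, E_v = 225/8, F_u = 1359/16, F_v = -3225/32, G_u = -945/16, G_v = 1197/4
EG - F^2 = 4933/64;  g^inv = (64/4933) * [[4033/64, 945/32], [945/32, 241/16]]
first-kind symbols [ij,l] = (1/2)(d_i g_jl + d_j g_il - d_l g_ij): [uu,u] = E_u/2 = -135/4, [uu,v] = F_u - E_v/2 = 567/8, [uv,u] = E_v/2 = 225/16, [uv,v] = G_u/2 = -945/32, [vv,u] = F_v - G_u/2 = -285/4, [vv,v] = G_v/2 = 1197/8
Gamma^u_ij = (G*[ij,u] - F*[ij,v])/(EG - F^2), Gamma^v_ij = (E*[ij,v] - F*[ij,u])/(EG - F^2)


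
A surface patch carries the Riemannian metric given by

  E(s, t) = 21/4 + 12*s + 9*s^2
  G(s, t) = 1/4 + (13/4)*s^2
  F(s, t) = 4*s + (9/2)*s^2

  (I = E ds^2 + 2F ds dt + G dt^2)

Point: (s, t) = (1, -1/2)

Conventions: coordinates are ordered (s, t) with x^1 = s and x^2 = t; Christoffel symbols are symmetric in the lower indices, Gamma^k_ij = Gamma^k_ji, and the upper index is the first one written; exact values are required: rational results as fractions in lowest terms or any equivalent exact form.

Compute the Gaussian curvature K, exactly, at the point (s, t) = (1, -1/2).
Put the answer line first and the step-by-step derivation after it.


Answer: K = 1599/24649

E = 105/4, F = 17/2, G = 7/2, EG - F^2 = 157/8 at the point
E_s = 30, E_t = 0, F_s = 13, F_t = 0, G_s = 13/2, G_t = 0
E_tt = 0, F_st = 0, G_ss = 13/2
Apply the Brioschi formula K = (det M1 - det M2)/(EG - F^2)^2 over the derivative matrices of E, F, G.
M1 = [[-E_tt/2 + F_st - G_ss/2, E_s/2, F_s - E_t/2], [F_t - G_s/2, E, F], [G_t/2, F, G]] = [[-13/4, 15, 13], [-13/4, 105/4, 17/2], [0, 17/2, 7/2]]; det M1 = -8073/32
M2 = [[0, E_t/2, G_s/2], [E_t/2, E, F], [G_s/2, F, G]] = [[0, 0, 13/4], [0, 105/4, 17/2], [13/4, 17/2, 7/2]]; det M2 = -17745/64
det M1 - det M2 = 1599/64; K = 1599/64 / (157/8)^2 = 1599/24649


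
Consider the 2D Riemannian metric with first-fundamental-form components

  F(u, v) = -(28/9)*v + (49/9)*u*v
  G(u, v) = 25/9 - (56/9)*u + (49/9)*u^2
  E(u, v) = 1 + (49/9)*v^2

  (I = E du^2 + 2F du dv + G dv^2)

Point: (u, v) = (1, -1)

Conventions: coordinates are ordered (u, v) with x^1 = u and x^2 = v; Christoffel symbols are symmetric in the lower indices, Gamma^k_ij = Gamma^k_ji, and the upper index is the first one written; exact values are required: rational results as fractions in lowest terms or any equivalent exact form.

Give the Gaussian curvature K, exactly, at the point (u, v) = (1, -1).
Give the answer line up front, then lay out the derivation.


Answer: K = -441/4489

E = 58/9, F = -7/3, G = 2, EG - F^2 = 67/9 at the point
E_u = 0, E_v = -98/9, F_u = -49/9, F_v = 7/3, G_u = 14/3, G_v = 0
E_vv = 98/9, F_uv = 49/9, G_uu = 98/9
Apply the Brioschi formula K = (det M1 - det M2)/(EG - F^2)^2 over the derivative matrices of E, F, G.
M1 = [[-E_vv/2 + F_uv - G_uu/2, E_u/2, F_u - E_v/2], [F_v - G_u/2, E, F], [G_v/2, F, G]] = [[-49/9, 0, 0], [0, 58/9, -7/3], [0, -7/3, 2]]; det M1 = -3283/81
M2 = [[0, E_v/2, G_u/2], [E_v/2, E, F], [G_u/2, F, G]] = [[0, -49/9, 7/3], [-49/9, 58/9, -7/3], [7/3, -7/3, 2]]; det M2 = -2842/81
det M1 - det M2 = -49/9; K = -49/9 / (67/9)^2 = -441/4489


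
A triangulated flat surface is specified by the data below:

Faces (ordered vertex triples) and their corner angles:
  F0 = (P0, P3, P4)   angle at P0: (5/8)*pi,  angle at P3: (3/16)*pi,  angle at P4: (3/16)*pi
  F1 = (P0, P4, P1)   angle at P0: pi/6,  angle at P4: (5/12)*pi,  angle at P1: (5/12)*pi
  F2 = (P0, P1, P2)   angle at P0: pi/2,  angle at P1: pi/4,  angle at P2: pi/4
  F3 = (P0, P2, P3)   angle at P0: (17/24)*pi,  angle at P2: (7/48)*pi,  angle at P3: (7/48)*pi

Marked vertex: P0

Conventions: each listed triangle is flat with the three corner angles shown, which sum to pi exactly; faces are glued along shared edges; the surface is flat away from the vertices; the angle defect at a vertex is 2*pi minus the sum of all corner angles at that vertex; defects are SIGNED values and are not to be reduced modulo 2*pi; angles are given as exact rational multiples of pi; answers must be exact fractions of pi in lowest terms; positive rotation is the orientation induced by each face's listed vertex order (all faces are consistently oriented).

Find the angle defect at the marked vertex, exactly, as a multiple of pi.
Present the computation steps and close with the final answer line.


Sum of corner angles at P0: 2*pi
defect = 2*pi - 2*pi

Answer: defect(P0) = 0


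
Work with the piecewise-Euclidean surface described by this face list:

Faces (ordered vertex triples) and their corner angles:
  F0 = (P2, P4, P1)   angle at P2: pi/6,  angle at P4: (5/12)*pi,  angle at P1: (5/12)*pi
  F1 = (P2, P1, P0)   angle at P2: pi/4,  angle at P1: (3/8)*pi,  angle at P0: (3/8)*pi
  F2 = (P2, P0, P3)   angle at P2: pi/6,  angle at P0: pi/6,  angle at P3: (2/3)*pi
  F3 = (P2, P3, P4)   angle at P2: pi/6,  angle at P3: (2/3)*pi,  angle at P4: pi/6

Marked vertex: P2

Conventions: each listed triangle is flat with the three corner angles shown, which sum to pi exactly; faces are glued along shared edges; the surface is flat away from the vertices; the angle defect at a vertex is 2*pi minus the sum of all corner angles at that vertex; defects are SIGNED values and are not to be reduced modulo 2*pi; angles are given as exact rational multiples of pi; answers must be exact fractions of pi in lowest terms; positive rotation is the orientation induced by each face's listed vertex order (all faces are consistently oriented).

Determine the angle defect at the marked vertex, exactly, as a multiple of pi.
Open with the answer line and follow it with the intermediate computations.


Answer: defect(P2) = (5/4)*pi

Sum of corner angles at P2: (3/4)*pi
defect = 2*pi - (3/4)*pi


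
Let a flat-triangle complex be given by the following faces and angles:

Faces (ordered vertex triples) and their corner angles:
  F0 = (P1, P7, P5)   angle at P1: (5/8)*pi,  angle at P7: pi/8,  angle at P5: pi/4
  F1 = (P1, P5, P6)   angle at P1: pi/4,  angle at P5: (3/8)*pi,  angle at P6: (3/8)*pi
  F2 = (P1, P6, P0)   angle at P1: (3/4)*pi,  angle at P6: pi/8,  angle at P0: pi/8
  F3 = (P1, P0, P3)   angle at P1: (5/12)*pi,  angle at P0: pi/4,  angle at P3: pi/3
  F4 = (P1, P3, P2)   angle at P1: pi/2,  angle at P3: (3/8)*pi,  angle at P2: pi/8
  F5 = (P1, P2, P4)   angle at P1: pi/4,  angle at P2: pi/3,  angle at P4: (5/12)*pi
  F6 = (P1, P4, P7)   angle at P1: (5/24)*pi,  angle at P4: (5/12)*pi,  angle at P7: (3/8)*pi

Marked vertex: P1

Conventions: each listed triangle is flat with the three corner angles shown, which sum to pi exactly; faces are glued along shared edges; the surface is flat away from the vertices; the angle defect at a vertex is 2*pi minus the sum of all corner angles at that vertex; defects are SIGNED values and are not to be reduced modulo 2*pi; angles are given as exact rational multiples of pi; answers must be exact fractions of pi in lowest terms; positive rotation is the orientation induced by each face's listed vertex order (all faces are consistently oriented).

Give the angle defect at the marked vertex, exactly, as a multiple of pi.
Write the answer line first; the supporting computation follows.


Answer: defect(P1) = -pi

Sum of corner angles at P1: 3*pi
defect = 2*pi - 3*pi


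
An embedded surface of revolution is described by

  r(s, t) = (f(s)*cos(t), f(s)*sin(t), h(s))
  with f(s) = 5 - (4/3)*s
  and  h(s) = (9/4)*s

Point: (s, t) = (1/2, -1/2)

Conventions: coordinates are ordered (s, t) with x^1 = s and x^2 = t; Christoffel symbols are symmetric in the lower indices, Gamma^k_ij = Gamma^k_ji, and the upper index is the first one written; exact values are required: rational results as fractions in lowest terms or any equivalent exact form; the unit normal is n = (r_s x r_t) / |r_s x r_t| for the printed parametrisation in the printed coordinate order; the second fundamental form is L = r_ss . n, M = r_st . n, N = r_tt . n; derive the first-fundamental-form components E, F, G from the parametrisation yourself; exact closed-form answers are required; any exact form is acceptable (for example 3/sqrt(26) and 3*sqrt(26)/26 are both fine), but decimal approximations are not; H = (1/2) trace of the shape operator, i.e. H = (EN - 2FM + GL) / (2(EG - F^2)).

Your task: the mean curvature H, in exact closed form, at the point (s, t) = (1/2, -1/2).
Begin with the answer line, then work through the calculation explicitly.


Answer: H = 81*sqrt(985)/25610

f = 13/3, f' = -4/3, f'' = 0, h' = 9/4, h'' = 0
E = 985/144, F = 0, G = 169/9; answer radicand W^2 = 985/144
unnormalised second-form numerators: l = 0, m = 0, n = 39/4; L = l/sqrt(985/144), and similarly M = m/sqrt(W^2), N = n/sqrt(W^2)
H = (E*n - 2*F*m + G*l) / (2*(EG - F^2)*sqrt(W^2)); E*n - 2*F*m + G*l = 12805/192, EG - F^2 = 166465/1296, so H = (27/104)/sqrt(985/144)


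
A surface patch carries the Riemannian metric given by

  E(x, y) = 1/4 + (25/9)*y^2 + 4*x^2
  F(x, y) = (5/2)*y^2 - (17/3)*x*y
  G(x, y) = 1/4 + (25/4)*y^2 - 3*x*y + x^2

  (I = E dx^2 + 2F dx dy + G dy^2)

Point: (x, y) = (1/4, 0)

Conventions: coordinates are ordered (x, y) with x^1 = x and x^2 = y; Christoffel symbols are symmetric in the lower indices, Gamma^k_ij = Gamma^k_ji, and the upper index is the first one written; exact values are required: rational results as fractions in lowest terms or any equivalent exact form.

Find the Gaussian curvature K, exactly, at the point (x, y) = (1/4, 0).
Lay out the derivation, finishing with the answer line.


E = 1/2, F = 0, G = 5/16, EG - F^2 = 5/32 at the point
E_x = 2, E_y = 0, F_x = 0, F_y = -17/12, G_x = 1/2, G_y = -3/4
E_yy = 50/9, F_xy = -17/3, G_xx = 2
Brioschi: K = (det M1 - det M2) / (EG - F^2)^2 with the standard first/second-derivative matrices M1, M2.
M1 = [[-E_yy/2 + F_xy - G_xx/2, E_x/2, F_x - E_y/2], [F_y - G_x/2, E, F], [G_y/2, F, G]] = [[-85/9, 1, 0], [-5/3, 1/2, 0], [-3/8, 0, 5/16]]; det M1 = -275/288
M2 = [[0, E_y/2, G_x/2], [E_y/2, E, F], [G_x/2, F, G]] = [[0, 0, 1/4], [0, 1/2, 0], [1/4, 0, 5/16]]; det M2 = -1/32
det M1 - det M2 = -133/144; K = -133/144 / (5/32)^2 = -8512/225

Answer: K = -8512/225


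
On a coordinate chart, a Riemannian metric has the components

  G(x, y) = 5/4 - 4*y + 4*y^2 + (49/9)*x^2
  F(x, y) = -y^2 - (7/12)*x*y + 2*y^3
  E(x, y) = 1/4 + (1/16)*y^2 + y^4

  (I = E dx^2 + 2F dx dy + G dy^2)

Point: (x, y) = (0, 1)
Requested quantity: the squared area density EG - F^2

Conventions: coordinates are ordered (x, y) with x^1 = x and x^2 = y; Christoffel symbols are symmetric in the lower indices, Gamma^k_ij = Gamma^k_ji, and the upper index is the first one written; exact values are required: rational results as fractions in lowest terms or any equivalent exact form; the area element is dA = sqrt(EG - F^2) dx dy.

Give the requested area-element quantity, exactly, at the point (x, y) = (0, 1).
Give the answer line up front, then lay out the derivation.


Answer: EG - F^2 = 41/64

E = 21/16, F = 1, G = 5/4; EG - F^2 = 41/64


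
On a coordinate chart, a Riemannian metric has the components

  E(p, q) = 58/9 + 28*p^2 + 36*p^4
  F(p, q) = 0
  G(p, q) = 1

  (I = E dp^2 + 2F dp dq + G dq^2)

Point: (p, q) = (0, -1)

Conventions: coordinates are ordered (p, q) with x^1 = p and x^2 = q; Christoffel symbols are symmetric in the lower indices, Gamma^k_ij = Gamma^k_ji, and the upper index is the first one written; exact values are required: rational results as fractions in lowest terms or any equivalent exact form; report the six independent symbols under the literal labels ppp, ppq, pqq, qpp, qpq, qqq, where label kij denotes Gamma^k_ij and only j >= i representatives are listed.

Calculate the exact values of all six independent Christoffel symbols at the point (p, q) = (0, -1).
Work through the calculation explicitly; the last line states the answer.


E = 58/9, F = 0, G = 1 at the point
E_p = 0, E_q = 0, F_p = 0, F_q = 0, G_p = 0, G_q = 0
EG - F^2 = 58/9;  g^inv = (9/58) * [[1, 0], [0, 58/9]]
first-kind symbols [ij,l] = (1/2)(d_i g_jl + d_j g_il - d_l g_ij): [pp,p] = E_p/2 = 0, [pp,q] = F_p - E_q/2 = 0, [pq,p] = E_q/2 = 0, [pq,q] = G_p/2 = 0, [qq,p] = F_q - G_p/2 = 0, [qq,q] = G_q/2 = 0
Gamma^p_ij = (G*[ij,p] - F*[ij,q])/(EG - F^2), Gamma^q_ij = (E*[ij,q] - F*[ij,p])/(EG - F^2)

Answer: Gamma_ppp = 0, Gamma_ppq = 0, Gamma_pqq = 0, Gamma_qpp = 0, Gamma_qpq = 0, Gamma_qqq = 0


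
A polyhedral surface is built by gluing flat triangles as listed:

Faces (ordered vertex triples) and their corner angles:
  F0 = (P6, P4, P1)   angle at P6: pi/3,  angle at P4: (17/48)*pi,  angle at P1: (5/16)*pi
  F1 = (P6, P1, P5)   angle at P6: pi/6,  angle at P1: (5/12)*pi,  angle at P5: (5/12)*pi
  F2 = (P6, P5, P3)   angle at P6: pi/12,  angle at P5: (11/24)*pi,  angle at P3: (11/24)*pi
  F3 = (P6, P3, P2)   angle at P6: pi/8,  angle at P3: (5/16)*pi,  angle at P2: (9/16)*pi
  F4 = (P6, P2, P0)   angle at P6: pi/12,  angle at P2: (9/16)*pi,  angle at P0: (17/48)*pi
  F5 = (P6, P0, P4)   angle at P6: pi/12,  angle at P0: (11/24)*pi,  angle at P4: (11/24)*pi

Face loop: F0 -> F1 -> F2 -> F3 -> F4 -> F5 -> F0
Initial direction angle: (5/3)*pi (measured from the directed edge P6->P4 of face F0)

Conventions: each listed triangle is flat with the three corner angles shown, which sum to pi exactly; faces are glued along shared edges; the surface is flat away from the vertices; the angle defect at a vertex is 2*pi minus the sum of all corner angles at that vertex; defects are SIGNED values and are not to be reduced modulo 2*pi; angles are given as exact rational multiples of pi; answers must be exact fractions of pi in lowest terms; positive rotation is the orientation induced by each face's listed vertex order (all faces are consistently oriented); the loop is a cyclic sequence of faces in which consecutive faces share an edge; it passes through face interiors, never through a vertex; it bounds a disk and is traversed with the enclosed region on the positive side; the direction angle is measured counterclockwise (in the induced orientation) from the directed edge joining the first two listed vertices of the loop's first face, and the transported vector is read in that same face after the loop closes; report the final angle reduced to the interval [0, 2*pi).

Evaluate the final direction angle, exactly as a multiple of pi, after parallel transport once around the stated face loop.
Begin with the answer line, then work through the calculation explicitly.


Answer: final direction angle = (19/24)*pi

enclosed vertex P6: corner angles sum to (7/8)*pi, defect = 2*pi - (7/8)*pi = (9/8)*pi
by Gauss-Bonnet the loop rotates the vector by the enclosed defect sum (positive orientation, mod 2*pi)
final angle = (5/3)*pi + (9/8)*pi = (19/24)*pi (mod 2*pi)


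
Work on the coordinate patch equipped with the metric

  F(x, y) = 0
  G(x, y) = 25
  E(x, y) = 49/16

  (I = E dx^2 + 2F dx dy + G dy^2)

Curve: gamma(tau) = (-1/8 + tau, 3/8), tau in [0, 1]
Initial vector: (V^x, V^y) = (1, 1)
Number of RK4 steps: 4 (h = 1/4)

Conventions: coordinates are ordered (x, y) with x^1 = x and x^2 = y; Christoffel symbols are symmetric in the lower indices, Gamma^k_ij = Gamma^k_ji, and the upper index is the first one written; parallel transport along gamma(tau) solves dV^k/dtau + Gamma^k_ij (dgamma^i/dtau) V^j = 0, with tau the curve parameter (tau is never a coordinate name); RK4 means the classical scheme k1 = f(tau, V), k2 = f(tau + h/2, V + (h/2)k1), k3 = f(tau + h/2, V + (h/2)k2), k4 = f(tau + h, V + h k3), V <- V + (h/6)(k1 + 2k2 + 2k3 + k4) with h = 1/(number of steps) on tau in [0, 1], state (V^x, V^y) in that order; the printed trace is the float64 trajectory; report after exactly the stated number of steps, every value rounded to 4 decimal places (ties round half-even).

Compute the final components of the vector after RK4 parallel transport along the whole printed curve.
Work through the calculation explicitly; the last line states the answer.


gamma'(tau) = (1, 0); f(tau, V)^k = -Gamma^k_ij(gamma(tau)) gamma'^i(tau) V^j; h = 1/4; intermediate values shown to 6 dp
curve data and Christoffel symbols at the stage parameters:
  tau = 0.000000: gamma = (-0.125000, 0.375000), gamma' = (1.000000, 0.000000); Gamma_xxx = 0.000000, Gamma_xxy = 0.000000, Gamma_xyy = 0.000000, Gamma_yxx = 0.000000, Gamma_yxy = 0.000000, Gamma_yyy = 0.000000
  tau = 0.125000: gamma = (0.000000, 0.375000), gamma' = (1.000000, 0.000000); Gamma_xxx = 0.000000, Gamma_xxy = 0.000000, Gamma_xyy = 0.000000, Gamma_yxx = 0.000000, Gamma_yxy = 0.000000, Gamma_yyy = 0.000000
  tau = 0.250000: gamma = (0.125000, 0.375000), gamma' = (1.000000, 0.000000); Gamma_xxx = 0.000000, Gamma_xxy = 0.000000, Gamma_xyy = 0.000000, Gamma_yxx = 0.000000, Gamma_yxy = 0.000000, Gamma_yyy = 0.000000
  tau = 0.375000: gamma = (0.250000, 0.375000), gamma' = (1.000000, 0.000000); Gamma_xxx = 0.000000, Gamma_xxy = 0.000000, Gamma_xyy = 0.000000, Gamma_yxx = 0.000000, Gamma_yxy = 0.000000, Gamma_yyy = 0.000000
  tau = 0.500000: gamma = (0.375000, 0.375000), gamma' = (1.000000, 0.000000); Gamma_xxx = 0.000000, Gamma_xxy = 0.000000, Gamma_xyy = 0.000000, Gamma_yxx = 0.000000, Gamma_yxy = 0.000000, Gamma_yyy = 0.000000
  tau = 0.625000: gamma = (0.500000, 0.375000), gamma' = (1.000000, 0.000000); Gamma_xxx = 0.000000, Gamma_xxy = 0.000000, Gamma_xyy = 0.000000, Gamma_yxx = 0.000000, Gamma_yxy = 0.000000, Gamma_yyy = 0.000000
  tau = 0.750000: gamma = (0.625000, 0.375000), gamma' = (1.000000, 0.000000); Gamma_xxx = 0.000000, Gamma_xxy = 0.000000, Gamma_xyy = 0.000000, Gamma_yxx = 0.000000, Gamma_yxy = 0.000000, Gamma_yyy = 0.000000
  tau = 0.875000: gamma = (0.750000, 0.375000), gamma' = (1.000000, 0.000000); Gamma_xxx = 0.000000, Gamma_xxy = 0.000000, Gamma_xyy = 0.000000, Gamma_yxx = 0.000000, Gamma_yxy = 0.000000, Gamma_yyy = 0.000000
  tau = 1.000000: gamma = (0.875000, 0.375000), gamma' = (1.000000, 0.000000); Gamma_xxx = 0.000000, Gamma_xxy = 0.000000, Gamma_xyy = 0.000000, Gamma_yxx = 0.000000, Gamma_yxy = 0.000000, Gamma_yyy = 0.000000
step 0: V^x = 1.0000, V^y = 1.0000
step 1: k1 = (0.000000, 0.000000), k2 = (0.000000, 0.000000), k3 = (0.000000, 0.000000), k4 = (0.000000, 0.000000); V <- V + (h/6)(k1 + 2k2 + 2k3 + k4): V^x = 1.0000, V^y = 1.0000
step 2: k1 = (0.000000, 0.000000), k2 = (0.000000, 0.000000), k3 = (0.000000, 0.000000), k4 = (0.000000, 0.000000); V <- V + (h/6)(k1 + 2k2 + 2k3 + k4): V^x = 1.0000, V^y = 1.0000
step 3: k1 = (0.000000, 0.000000), k2 = (0.000000, 0.000000), k3 = (0.000000, 0.000000), k4 = (0.000000, 0.000000); V <- V + (h/6)(k1 + 2k2 + 2k3 + k4): V^x = 1.0000, V^y = 1.0000
step 4: k1 = (0.000000, 0.000000), k2 = (0.000000, 0.000000), k3 = (0.000000, 0.000000), k4 = (0.000000, 0.000000); V <- V + (h/6)(k1 + 2k2 + 2k3 + k4): V^x = 1.0000, V^y = 1.0000

Answer: V^x = 1.0000, V^y = 1.0000


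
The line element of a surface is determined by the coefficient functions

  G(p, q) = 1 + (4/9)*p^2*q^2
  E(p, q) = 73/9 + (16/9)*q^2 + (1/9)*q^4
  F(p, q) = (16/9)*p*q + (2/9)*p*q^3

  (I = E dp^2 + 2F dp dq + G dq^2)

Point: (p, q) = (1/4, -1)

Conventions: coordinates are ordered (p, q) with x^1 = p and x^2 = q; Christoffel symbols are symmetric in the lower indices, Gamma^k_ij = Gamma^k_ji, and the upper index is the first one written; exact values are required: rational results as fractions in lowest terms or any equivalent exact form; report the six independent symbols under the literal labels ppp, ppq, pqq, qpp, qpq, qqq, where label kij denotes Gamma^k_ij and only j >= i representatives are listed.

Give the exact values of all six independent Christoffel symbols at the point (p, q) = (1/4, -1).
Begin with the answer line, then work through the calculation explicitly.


Answer: Gamma_ppp = 0, Gamma_ppq = -72/361, Gamma_pqq = 18/361, Gamma_qpp = 0, Gamma_qpq = 4/361, Gamma_qqq = -1/361

E = 10, F = -1/2, G = 37/36 at the point
E_p = 0, E_q = -4, F_p = -2, F_q = 11/18, G_p = 2/9, G_q = -1/18
EG - F^2 = 361/36;  g^inv = (36/361) * [[37/36, 1/2], [1/2, 10]]
first-kind symbols [ij,l] = (1/2)(d_i g_jl + d_j g_il - d_l g_ij): [pp,p] = E_p/2 = 0, [pp,q] = F_p - E_q/2 = 0, [pq,p] = E_q/2 = -2, [pq,q] = G_p/2 = 1/9, [qq,p] = F_q - G_p/2 = 1/2, [qq,q] = G_q/2 = -1/36
Gamma^p_ij = (G*[ij,p] - F*[ij,q])/(EG - F^2), Gamma^q_ij = (E*[ij,q] - F*[ij,p])/(EG - F^2)


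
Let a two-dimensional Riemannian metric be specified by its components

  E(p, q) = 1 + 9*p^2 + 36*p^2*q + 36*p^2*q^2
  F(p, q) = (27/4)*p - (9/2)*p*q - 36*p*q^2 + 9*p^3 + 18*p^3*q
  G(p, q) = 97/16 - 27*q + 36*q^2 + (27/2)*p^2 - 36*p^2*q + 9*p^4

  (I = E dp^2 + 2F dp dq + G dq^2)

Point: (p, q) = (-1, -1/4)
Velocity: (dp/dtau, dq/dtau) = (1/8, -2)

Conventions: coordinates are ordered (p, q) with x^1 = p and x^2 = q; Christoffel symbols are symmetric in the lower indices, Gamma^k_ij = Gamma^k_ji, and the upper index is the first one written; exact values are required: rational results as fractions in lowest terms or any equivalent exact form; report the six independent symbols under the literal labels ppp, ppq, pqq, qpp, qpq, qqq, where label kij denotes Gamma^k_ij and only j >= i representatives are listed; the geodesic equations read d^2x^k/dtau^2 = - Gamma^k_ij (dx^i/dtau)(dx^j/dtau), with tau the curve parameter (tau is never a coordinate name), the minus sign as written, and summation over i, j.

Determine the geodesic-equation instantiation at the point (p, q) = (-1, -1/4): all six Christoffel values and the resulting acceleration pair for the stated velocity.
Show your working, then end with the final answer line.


E = 13/4, F = -81/8, G = 745/16 at the point
E_p = -9/2, E_q = 18, F_p = 153/8, F_q = -63/2, G_p = -81, G_q = -81
EG - F^2 = 781/16;  g^inv = (16/781) * [[745/16, 81/8], [81/8, 13/4]]
first-kind symbols [ij,l] = (1/2)(d_i g_jl + d_j g_il - d_l g_ij): [pp,p] = E_p/2 = -9/4, [pp,q] = F_p - E_q/2 = 81/8, [pq,p] = E_q/2 = 9, [pq,q] = G_p/2 = -81/2, [qq,p] = F_q - G_p/2 = 9, [qq,q] = G_q/2 = -81/2
Gamma^p_ij = (G*[ij,p] - F*[ij,q])/(EG - F^2), Gamma^q_ij = (E*[ij,q] - F*[ij,p])/(EG - F^2)
Gamma_ppp = -36/781, Gamma_ppq = 144/781, Gamma_pqq = 144/781, Gamma_qpp = 162/781, Gamma_qpq = -648/781, Gamma_qqq = -648/781
d^2p/dtau^2 = -(Gamma_ppp*(1/8)^2 + 2*Gamma_ppq*(1/8)*(-2) + Gamma_pqq*(-2)^2) = -8055/12496
d^2q/dtau^2 = -(Gamma_qpp*(1/8)^2 + 2*Gamma_qpq*(1/8)*(-2) + Gamma_qqq*(-2)^2) = 72495/24992

Answer: Gamma_ppp = -36/781, Gamma_ppq = 144/781, Gamma_pqq = 144/781, Gamma_qpp = 162/781, Gamma_qpq = -648/781, Gamma_qqq = -648/781; accelerations (d^2p/dtau^2, d^2q/dtau^2) = (-8055/12496, 72495/24992)


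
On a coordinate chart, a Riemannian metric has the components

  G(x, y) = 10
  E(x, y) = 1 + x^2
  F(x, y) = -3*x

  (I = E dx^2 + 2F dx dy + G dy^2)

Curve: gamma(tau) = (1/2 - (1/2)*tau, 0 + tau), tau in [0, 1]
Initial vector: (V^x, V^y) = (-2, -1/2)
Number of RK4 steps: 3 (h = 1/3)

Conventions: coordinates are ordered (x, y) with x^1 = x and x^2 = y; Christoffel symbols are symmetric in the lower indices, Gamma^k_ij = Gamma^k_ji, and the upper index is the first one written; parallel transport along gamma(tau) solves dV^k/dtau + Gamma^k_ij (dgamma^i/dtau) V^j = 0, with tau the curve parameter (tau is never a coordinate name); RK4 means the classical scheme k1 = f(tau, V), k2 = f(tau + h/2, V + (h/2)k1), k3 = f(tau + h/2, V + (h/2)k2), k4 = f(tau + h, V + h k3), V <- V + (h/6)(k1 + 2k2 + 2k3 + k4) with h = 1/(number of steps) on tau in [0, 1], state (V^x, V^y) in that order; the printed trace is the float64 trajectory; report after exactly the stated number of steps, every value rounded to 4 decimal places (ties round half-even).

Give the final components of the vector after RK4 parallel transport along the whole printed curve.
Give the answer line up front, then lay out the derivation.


Answer: V^x = -2.0248, V^y = -0.2000

gamma'(tau) = (-1/2, 1); f(tau, V)^k = -Gamma^k_ij(gamma(tau)) gamma'^i(tau) V^j; h = 1/3; intermediate values shown to 6 dp
curve data and Christoffel symbols at the stage parameters:
  tau = 0.000000: gamma = (0.500000, 0.000000), gamma' = (-0.500000, 1.000000); Gamma_xxx = 0.048780, Gamma_xxy = 0.000000, Gamma_xyy = 0.000000, Gamma_yxx = -0.292683, Gamma_yxy = 0.000000, Gamma_yyy = 0.000000
  tau = 0.166667: gamma = (0.416667, 0.166667), gamma' = (-0.500000, 1.000000); Gamma_xxx = 0.040956, Gamma_xxy = 0.000000, Gamma_xyy = 0.000000, Gamma_yxx = -0.294881, Gamma_yxy = 0.000000, Gamma_yyy = 0.000000
  tau = 0.333333: gamma = (0.333333, 0.333333), gamma' = (-0.500000, 1.000000); Gamma_xxx = 0.032967, Gamma_xxy = 0.000000, Gamma_xyy = 0.000000, Gamma_yxx = -0.296703, Gamma_yxy = 0.000000, Gamma_yyy = 0.000000
  tau = 0.500000: gamma = (0.250000, 0.500000), gamma' = (-0.500000, 1.000000); Gamma_xxx = 0.024845, Gamma_xxy = 0.000000, Gamma_xyy = 0.000000, Gamma_yxx = -0.298137, Gamma_yxy = 0.000000, Gamma_yyy = 0.000000
  tau = 0.666667: gamma = (0.166667, 0.666667), gamma' = (-0.500000, 1.000000); Gamma_xxx = 0.016620, Gamma_xxy = 0.000000, Gamma_xyy = 0.000000, Gamma_yxx = -0.299169, Gamma_yxy = 0.000000, Gamma_yyy = 0.000000
  tau = 0.833333: gamma = (0.083333, 0.833333), gamma' = (-0.500000, 1.000000); Gamma_xxx = 0.008328, Gamma_xxy = 0.000000, Gamma_xyy = 0.000000, Gamma_yxx = -0.299792, Gamma_yxy = 0.000000, Gamma_yyy = 0.000000
  tau = 1.000000: gamma = (0.000000, 1.000000), gamma' = (-0.500000, 1.000000); Gamma_xxx = 0.000000, Gamma_xxy = 0.000000, Gamma_xyy = 0.000000, Gamma_yxx = -0.300000, Gamma_yxy = 0.000000, Gamma_yyy = 0.000000
step 0: V^x = -2.0000, V^y = -0.5000
step 1: k1 = (-0.048780, 0.292683), k2 = (-0.041122, 0.296079), k3 = (-0.041096, 0.295891), k4 = (-0.033193, 0.298736); V <- V + (h/6)(k1 + 2k2 + 2k3 + k4): V^x = -2.0137, V^y = -0.4014
step 2: k1 = (-0.033193, 0.298734), k2 = (-0.025083, 0.301002), k3 = (-0.025067, 0.300800), k4 = (-0.016804, 0.302467); V <- V + (h/6)(k1 + 2k2 + 2k3 + k4): V^x = -2.0220, V^y = -0.3011
step 3: k1 = (-0.016804, 0.302466), k2 = (-0.008431, 0.303515), k3 = (-0.008425, 0.303306), k4 = (0.000000, 0.303727); V <- V + (h/6)(k1 + 2k2 + 2k3 + k4): V^x = -2.0248, V^y = -0.2000


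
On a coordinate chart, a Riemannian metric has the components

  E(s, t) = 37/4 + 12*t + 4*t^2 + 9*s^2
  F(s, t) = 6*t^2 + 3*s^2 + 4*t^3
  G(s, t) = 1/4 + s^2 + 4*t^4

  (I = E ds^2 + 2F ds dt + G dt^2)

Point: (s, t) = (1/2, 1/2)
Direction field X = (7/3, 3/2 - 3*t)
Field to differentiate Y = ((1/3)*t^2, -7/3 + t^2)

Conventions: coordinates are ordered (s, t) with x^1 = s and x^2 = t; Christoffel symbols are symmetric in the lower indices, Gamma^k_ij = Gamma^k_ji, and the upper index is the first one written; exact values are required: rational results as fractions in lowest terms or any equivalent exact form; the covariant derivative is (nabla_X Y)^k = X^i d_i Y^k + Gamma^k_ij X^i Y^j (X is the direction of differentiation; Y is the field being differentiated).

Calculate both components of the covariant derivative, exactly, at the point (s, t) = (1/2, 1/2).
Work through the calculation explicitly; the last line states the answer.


E = 37/2, F = 11/4, G = 3/4 at the point
E_s = 9, E_t = 16, F_s = 3, F_t = 9, G_s = 1, G_t = 2
EG - F^2 = 101/16;  g^inv = (16/101) * [[3/4, -11/4], [-11/4, 37/2]]
first-kind symbols [ij,l] = (1/2)(d_i g_jl + d_j g_il - d_l g_ij): [ss,s] = E_s/2 = 9/2, [ss,t] = F_s - E_t/2 = -5, [st,s] = E_t/2 = 8, [st,t] = G_s/2 = 1/2, [tt,s] = F_t - G_s/2 = 17/2, [tt,t] = G_t/2 = 1
Gamma^s_ij = (G*[ij,s] - F*[ij,t])/(EG - F^2), Gamma^t_ij = (E*[ij,t] - F*[ij,s])/(EG - F^2)
Gamma_sss = 274/101, Gamma_sst = 74/101, Gamma_stt = 58/101, Gamma_tss = -1678/101, Gamma_tst = -204/101, Gamma_ttt = -78/101
X = (7/3, 0), Y = (1/12, -25/12) at the point

Answer: (nabla_X Y)^s = -2758/909, (nabla_X Y)^t = 11977/1818


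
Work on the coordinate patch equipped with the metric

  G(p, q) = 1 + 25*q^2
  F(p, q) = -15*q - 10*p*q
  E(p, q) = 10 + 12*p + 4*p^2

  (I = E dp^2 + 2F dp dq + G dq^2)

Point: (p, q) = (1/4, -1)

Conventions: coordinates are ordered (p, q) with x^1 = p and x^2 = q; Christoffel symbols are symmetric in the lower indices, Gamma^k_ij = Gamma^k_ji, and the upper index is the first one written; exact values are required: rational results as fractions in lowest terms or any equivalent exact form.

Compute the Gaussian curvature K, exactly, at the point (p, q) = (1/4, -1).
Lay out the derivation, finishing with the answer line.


E = 53/4, F = 35/2, G = 26, EG - F^2 = 153/4 at the point
E_p = 14, E_q = 0, F_p = 10, F_q = -35/2, G_p = 0, G_q = -50
E_qq = 0, F_pq = -10, G_pp = 0
Using the Brioschi determinant formula for K from the metric derivatives:
M1 = [[-E_qq/2 + F_pq - G_pp/2, E_p/2, F_p - E_q/2], [F_q - G_p/2, E, F], [G_q/2, F, G]] = [[-10, 7, 10], [-35/2, 53/4, 35/2], [-25, 35/2, 26]]; det M1 = -10
M2 = [[0, E_q/2, G_p/2], [E_q/2, E, F], [G_p/2, F, G]] = [[0, 0, 0], [0, 53/4, 35/2], [0, 35/2, 26]]; det M2 = 0
det M1 - det M2 = -10; K = -10 / (153/4)^2 = -160/23409

Answer: K = -160/23409


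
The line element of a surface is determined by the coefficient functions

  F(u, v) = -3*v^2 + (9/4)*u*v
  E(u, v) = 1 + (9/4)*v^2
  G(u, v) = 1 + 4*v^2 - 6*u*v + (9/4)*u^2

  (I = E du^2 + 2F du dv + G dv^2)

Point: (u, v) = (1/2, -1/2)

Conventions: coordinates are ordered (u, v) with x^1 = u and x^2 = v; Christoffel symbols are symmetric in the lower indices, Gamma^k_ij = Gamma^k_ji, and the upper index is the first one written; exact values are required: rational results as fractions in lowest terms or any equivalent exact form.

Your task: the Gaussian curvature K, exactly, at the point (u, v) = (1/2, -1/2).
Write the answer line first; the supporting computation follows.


Answer: K = -144/1369

E = 25/16, F = -21/16, G = 65/16, EG - F^2 = 37/8 at the point
E_u = 0, E_v = -9/4, F_u = -9/8, F_v = 33/8, G_u = 21/4, G_v = -7
E_vv = 9/2, F_uv = 9/4, G_uu = 9/2
Using the Brioschi determinant formula for K from the metric derivatives:
M1 = [[-E_vv/2 + F_uv - G_uu/2, E_u/2, F_u - E_v/2], [F_v - G_u/2, E, F], [G_v/2, F, G]] = [[-9/4, 0, 0], [3/2, 25/16, -21/16], [-7/2, -21/16, 65/16]]; det M1 = -333/32
M2 = [[0, E_v/2, G_u/2], [E_v/2, E, F], [G_u/2, F, G]] = [[0, -9/8, 21/8], [-9/8, 25/16, -21/16], [21/8, -21/16, 65/16]]; det M2 = -261/32
det M1 - det M2 = -9/4; K = -9/4 / (37/8)^2 = -144/1369


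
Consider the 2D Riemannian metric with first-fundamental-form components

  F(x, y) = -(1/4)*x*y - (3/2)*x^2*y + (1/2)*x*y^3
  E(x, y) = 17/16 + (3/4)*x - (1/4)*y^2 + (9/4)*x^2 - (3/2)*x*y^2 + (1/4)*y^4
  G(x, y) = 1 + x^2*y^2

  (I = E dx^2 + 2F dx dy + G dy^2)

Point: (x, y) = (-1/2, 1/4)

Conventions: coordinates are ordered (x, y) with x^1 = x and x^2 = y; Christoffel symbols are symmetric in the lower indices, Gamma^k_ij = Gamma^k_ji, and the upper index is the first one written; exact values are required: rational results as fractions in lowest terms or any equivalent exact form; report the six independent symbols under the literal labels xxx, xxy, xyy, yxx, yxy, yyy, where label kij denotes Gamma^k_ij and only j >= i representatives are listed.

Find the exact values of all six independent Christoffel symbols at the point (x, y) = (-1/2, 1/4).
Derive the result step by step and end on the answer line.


E = 1313/1024, F = -17/256, G = 65/64 at the point
E_x = -51/32, E_y = 17/64, F_x = 41/128, F_y = -19/64, G_x = -1/16, G_y = 1/8
EG - F^2 = 1329/1024;  g^inv = (1024/1329) * [[65/64, 17/256], [17/256, 1313/1024]]
first-kind symbols [ij,l] = (1/2)(d_i g_jl + d_j g_il - d_l g_ij): [xx,x] = E_x/2 = -51/64, [xx,y] = F_x - E_y/2 = 3/16, [xy,x] = E_y/2 = 17/128, [xy,y] = G_x/2 = -1/32, [yy,x] = F_y - G_x/2 = -17/64, [yy,y] = G_y/2 = 1/16
Gamma^x_ij = (G*[ij,x] - F*[ij,y])/(EG - F^2), Gamma^y_ij = (E*[ij,y] - F*[ij,x])/(EG - F^2)

Answer: Gamma_xxx = -272/443, Gamma_xxy = 136/1329, Gamma_xyy = -272/1329, Gamma_yxx = 64/443, Gamma_yxy = -32/1329, Gamma_yyy = 64/1329


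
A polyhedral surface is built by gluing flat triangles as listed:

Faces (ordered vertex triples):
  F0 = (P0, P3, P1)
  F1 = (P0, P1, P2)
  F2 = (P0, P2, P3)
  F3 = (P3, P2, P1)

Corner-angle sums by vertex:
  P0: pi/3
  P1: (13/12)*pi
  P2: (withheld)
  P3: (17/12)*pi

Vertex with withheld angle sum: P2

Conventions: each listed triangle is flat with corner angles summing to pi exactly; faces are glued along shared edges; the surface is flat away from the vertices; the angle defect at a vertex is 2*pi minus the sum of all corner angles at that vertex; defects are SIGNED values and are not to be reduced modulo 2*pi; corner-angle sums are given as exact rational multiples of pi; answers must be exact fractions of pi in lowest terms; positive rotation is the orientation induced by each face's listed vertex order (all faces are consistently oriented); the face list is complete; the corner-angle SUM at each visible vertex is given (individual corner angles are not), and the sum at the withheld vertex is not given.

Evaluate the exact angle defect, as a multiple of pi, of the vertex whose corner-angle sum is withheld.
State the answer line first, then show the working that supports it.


Answer: defect(P2) = (5/6)*pi

V = 4, E = 6, F = 4; chi = V - E + F = 2
Gauss-Bonnet: total defect = 2*pi*chi = 4*pi; visible defects sum to (19/6)*pi


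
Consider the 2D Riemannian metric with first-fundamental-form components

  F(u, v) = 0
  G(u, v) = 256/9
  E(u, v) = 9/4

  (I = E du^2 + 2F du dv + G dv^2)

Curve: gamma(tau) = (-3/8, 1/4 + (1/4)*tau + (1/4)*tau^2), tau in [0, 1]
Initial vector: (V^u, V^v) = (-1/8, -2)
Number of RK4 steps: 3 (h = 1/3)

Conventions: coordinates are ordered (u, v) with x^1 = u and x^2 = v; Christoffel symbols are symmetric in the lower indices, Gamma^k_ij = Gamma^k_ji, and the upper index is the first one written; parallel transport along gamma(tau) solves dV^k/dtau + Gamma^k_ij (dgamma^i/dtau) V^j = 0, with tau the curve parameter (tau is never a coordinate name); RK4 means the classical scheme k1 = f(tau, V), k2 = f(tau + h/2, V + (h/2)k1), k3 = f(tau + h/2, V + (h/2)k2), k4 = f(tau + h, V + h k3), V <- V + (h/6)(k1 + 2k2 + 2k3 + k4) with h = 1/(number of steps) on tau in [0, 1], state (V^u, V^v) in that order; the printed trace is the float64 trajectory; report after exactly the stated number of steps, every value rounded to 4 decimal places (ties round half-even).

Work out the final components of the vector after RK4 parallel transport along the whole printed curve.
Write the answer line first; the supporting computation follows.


Answer: V^u = -0.1250, V^v = -2.0000

gamma'(tau) = (0, 1/4 + (1/2)*tau); f(tau, V)^k = -Gamma^k_ij(gamma(tau)) gamma'^i(tau) V^j; h = 1/3; intermediate values shown to 6 dp
curve data and Christoffel symbols at the stage parameters:
  tau = 0.000000: gamma = (-0.375000, 0.250000), gamma' = (0.000000, 0.250000); Gamma_uuu = 0.000000, Gamma_uuv = 0.000000, Gamma_uvv = 0.000000, Gamma_vuu = 0.000000, Gamma_vuv = 0.000000, Gamma_vvv = 0.000000
  tau = 0.166667: gamma = (-0.375000, 0.298611), gamma' = (0.000000, 0.333333); Gamma_uuu = 0.000000, Gamma_uuv = 0.000000, Gamma_uvv = 0.000000, Gamma_vuu = 0.000000, Gamma_vuv = 0.000000, Gamma_vvv = 0.000000
  tau = 0.333333: gamma = (-0.375000, 0.361111), gamma' = (0.000000, 0.416667); Gamma_uuu = 0.000000, Gamma_uuv = 0.000000, Gamma_uvv = 0.000000, Gamma_vuu = 0.000000, Gamma_vuv = 0.000000, Gamma_vvv = 0.000000
  tau = 0.500000: gamma = (-0.375000, 0.437500), gamma' = (0.000000, 0.500000); Gamma_uuu = 0.000000, Gamma_uuv = 0.000000, Gamma_uvv = 0.000000, Gamma_vuu = 0.000000, Gamma_vuv = 0.000000, Gamma_vvv = 0.000000
  tau = 0.666667: gamma = (-0.375000, 0.527778), gamma' = (0.000000, 0.583333); Gamma_uuu = 0.000000, Gamma_uuv = 0.000000, Gamma_uvv = 0.000000, Gamma_vuu = 0.000000, Gamma_vuv = 0.000000, Gamma_vvv = 0.000000
  tau = 0.833333: gamma = (-0.375000, 0.631944), gamma' = (0.000000, 0.666667); Gamma_uuu = 0.000000, Gamma_uuv = 0.000000, Gamma_uvv = 0.000000, Gamma_vuu = 0.000000, Gamma_vuv = 0.000000, Gamma_vvv = 0.000000
  tau = 1.000000: gamma = (-0.375000, 0.750000), gamma' = (0.000000, 0.750000); Gamma_uuu = 0.000000, Gamma_uuv = 0.000000, Gamma_uvv = 0.000000, Gamma_vuu = 0.000000, Gamma_vuv = 0.000000, Gamma_vvv = 0.000000
step 0: V^u = -0.1250, V^v = -2.0000
step 1: k1 = (0.000000, 0.000000), k2 = (0.000000, 0.000000), k3 = (0.000000, 0.000000), k4 = (0.000000, 0.000000); V <- V + (h/6)(k1 + 2k2 + 2k3 + k4): V^u = -0.1250, V^v = -2.0000
step 2: k1 = (0.000000, 0.000000), k2 = (0.000000, 0.000000), k3 = (0.000000, 0.000000), k4 = (0.000000, 0.000000); V <- V + (h/6)(k1 + 2k2 + 2k3 + k4): V^u = -0.1250, V^v = -2.0000
step 3: k1 = (0.000000, 0.000000), k2 = (0.000000, 0.000000), k3 = (0.000000, 0.000000), k4 = (0.000000, 0.000000); V <- V + (h/6)(k1 + 2k2 + 2k3 + k4): V^u = -0.1250, V^v = -2.0000


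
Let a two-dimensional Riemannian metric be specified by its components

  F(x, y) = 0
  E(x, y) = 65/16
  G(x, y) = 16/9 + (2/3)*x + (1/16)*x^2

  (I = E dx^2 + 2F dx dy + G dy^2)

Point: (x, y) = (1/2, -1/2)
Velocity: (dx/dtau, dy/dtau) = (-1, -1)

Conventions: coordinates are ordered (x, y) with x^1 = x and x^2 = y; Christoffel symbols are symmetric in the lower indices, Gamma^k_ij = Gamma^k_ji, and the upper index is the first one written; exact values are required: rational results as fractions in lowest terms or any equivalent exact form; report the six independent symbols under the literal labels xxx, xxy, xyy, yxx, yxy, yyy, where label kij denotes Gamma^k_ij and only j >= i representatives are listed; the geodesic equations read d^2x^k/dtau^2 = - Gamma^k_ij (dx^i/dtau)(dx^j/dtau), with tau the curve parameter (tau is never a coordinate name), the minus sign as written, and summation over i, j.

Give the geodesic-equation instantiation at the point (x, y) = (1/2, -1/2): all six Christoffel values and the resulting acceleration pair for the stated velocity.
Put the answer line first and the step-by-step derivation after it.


Answer: Gamma_xxx = 0, Gamma_xxy = 0, Gamma_xyy = -7/78, Gamma_yxx = 0, Gamma_yxy = 6/35, Gamma_yyy = 0; accelerations (d^2x/dtau^2, d^2y/dtau^2) = (7/78, -12/35)

E = 65/16, F = 0, G = 1225/576 at the point
E_x = 0, E_y = 0, F_x = 0, F_y = 0, G_x = 35/48, G_y = 0
EG - F^2 = 79625/9216;  g^inv = (9216/79625) * [[1225/576, 0], [0, 65/16]]
first-kind symbols [ij,l] = (1/2)(d_i g_jl + d_j g_il - d_l g_ij): [xx,x] = E_x/2 = 0, [xx,y] = F_x - E_y/2 = 0, [xy,x] = E_y/2 = 0, [xy,y] = G_x/2 = 35/96, [yy,x] = F_y - G_x/2 = -35/96, [yy,y] = G_y/2 = 0
Gamma^x_ij = (G*[ij,x] - F*[ij,y])/(EG - F^2), Gamma^y_ij = (E*[ij,y] - F*[ij,x])/(EG - F^2)
Gamma_xxx = 0, Gamma_xxy = 0, Gamma_xyy = -7/78, Gamma_yxx = 0, Gamma_yxy = 6/35, Gamma_yyy = 0
d^2x/dtau^2 = -(Gamma_xxx*(-1)^2 + 2*Gamma_xxy*(-1)*(-1) + Gamma_xyy*(-1)^2) = 7/78
d^2y/dtau^2 = -(Gamma_yxx*(-1)^2 + 2*Gamma_yxy*(-1)*(-1) + Gamma_yyy*(-1)^2) = -12/35


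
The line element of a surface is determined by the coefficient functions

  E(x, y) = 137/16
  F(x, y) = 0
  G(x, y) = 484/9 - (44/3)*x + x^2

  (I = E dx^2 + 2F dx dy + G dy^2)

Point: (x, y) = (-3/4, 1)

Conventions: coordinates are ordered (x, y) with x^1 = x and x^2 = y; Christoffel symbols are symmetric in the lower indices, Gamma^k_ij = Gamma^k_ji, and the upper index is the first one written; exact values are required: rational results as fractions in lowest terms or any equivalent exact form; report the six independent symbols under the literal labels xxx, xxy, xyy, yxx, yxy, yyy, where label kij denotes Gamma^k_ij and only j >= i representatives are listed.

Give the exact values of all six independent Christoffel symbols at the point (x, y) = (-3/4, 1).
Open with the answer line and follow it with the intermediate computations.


Answer: Gamma_xxx = 0, Gamma_xxy = 0, Gamma_xyy = 388/411, Gamma_yxx = 0, Gamma_yxy = -12/97, Gamma_yyy = 0

E = 137/16, F = 0, G = 9409/144 at the point
E_x = 0, E_y = 0, F_x = 0, F_y = 0, G_x = -97/6, G_y = 0
EG - F^2 = 1289033/2304;  g^inv = (2304/1289033) * [[9409/144, 0], [0, 137/16]]
first-kind symbols [ij,l] = (1/2)(d_i g_jl + d_j g_il - d_l g_ij): [xx,x] = E_x/2 = 0, [xx,y] = F_x - E_y/2 = 0, [xy,x] = E_y/2 = 0, [xy,y] = G_x/2 = -97/12, [yy,x] = F_y - G_x/2 = 97/12, [yy,y] = G_y/2 = 0
Gamma^x_ij = (G*[ij,x] - F*[ij,y])/(EG - F^2), Gamma^y_ij = (E*[ij,y] - F*[ij,x])/(EG - F^2)
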